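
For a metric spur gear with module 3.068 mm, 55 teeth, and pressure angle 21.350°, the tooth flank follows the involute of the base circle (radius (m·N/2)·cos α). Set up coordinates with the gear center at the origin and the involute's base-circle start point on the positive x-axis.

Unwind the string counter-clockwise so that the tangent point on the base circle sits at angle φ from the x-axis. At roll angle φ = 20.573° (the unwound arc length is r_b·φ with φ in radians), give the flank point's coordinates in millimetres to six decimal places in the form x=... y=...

x=83.483518 y=1.197033

pitch radius r_p = m·N/2 = 3.068·55/2 = 84.370000
base radius r_b = r_p·cos α = 84.370000·cos 21.350° = 78.580014
roll angle φ = 20.573° = 0.35906659 rad
x = r_b·(cos φ + φ·sin φ) = 78.580014·(0.93622523 + 0.35906659·0.35140050) = 83.483518
y = r_b·(sin φ − φ·cos φ) = 78.580014·(0.35140050 − 0.35906659·0.93622523) = 1.197033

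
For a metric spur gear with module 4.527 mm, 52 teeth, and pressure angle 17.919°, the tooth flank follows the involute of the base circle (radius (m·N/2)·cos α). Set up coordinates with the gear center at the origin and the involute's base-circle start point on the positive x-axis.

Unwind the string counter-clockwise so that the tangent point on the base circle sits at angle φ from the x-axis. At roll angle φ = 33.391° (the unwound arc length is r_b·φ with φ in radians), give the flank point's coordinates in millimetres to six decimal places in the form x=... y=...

pitch radius r_p = m·N/2 = 4.527·52/2 = 117.702000
base radius r_b = r_p·cos α = 117.702000·cos 17.919° = 111.992562
roll angle φ = 33.391° = 0.58278289 rad
x = r_b·(cos φ + φ·sin φ) = 111.992562·(0.83493432 + 0.58278289·0.55034960) = 129.426293
y = r_b·(sin φ − φ·cos φ) = 111.992562·(0.55034960 − 0.58278289·0.83493432) = 7.141111

x=129.426293 y=7.141111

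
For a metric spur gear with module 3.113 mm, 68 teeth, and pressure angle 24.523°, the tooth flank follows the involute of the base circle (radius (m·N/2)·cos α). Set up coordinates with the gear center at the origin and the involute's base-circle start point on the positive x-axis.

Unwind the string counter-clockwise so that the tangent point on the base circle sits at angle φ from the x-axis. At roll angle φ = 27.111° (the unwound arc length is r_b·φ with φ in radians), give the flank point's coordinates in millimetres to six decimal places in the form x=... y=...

pitch radius r_p = m·N/2 = 3.113·68/2 = 105.842000
base radius r_b = r_p·cos α = 105.842000·cos 24.523° = 96.294494
roll angle φ = 27.111° = 0.47317621 rad
x = r_b·(cos φ + φ·sin φ) = 96.294494·(0.89012533 + 0.47317621·0.45571581) = 106.478523
y = r_b·(sin φ − φ·cos φ) = 96.294494·(0.45571581 − 0.47317621·0.89012533) = 3.325018

x=106.478523 y=3.325018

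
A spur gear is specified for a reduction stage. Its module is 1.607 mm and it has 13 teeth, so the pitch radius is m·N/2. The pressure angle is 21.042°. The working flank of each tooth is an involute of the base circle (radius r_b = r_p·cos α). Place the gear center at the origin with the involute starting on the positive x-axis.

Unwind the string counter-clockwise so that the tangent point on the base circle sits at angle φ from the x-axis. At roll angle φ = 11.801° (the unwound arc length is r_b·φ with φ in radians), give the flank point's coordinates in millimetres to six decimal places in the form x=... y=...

x=9.953566 y=0.028274

pitch radius r_p = m·N/2 = 1.607·13/2 = 10.445500
base radius r_b = r_p·cos α = 10.445500·cos 21.042° = 9.748968
roll angle φ = 11.801° = 0.20596631 rad
x = r_b·(cos φ + φ·sin φ) = 9.748968·(0.97886382 + 0.20596631·0.20451314) = 9.953566
y = r_b·(sin φ − φ·cos φ) = 9.748968·(0.20451314 − 0.20596631·0.97886382) = 0.028274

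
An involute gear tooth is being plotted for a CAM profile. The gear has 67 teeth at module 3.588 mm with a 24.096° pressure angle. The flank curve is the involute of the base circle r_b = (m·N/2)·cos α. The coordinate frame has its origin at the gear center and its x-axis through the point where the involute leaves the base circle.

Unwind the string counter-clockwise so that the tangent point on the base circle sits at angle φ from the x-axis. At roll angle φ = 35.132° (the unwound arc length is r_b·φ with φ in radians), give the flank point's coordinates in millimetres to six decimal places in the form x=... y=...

pitch radius r_p = m·N/2 = 3.588·67/2 = 120.198000
base radius r_b = r_p·cos α = 120.198000·cos 24.096° = 109.724269
roll angle φ = 35.132° = 0.61316907 rad
x = r_b·(cos φ + φ·sin φ) = 109.724269·(0.81782845 + 0.61316907·0.57546210) = 128.452447
y = r_b·(sin φ − φ·cos φ) = 109.724269·(0.57546210 − 0.61316907·0.81782845) = 8.119047

x=128.452447 y=8.119047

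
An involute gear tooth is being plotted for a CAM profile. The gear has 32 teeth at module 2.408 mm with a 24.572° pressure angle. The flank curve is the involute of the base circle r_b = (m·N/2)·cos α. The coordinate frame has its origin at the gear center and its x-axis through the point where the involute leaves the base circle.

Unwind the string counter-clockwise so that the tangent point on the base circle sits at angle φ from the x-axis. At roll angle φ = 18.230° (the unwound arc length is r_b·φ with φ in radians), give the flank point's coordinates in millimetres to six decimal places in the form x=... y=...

x=36.767818 y=0.372407

pitch radius r_p = m·N/2 = 2.408·32/2 = 38.528000
base radius r_b = r_p·cos α = 38.528000·cos 24.572° = 35.038882
roll angle φ = 18.230° = 0.31817352 rad
x = r_b·(cos φ + φ·sin φ) = 35.038882·(0.94980838 + 0.31817352·0.31283228) = 36.767818
y = r_b·(sin φ − φ·cos φ) = 35.038882·(0.31283228 − 0.31817352·0.94980838) = 0.372407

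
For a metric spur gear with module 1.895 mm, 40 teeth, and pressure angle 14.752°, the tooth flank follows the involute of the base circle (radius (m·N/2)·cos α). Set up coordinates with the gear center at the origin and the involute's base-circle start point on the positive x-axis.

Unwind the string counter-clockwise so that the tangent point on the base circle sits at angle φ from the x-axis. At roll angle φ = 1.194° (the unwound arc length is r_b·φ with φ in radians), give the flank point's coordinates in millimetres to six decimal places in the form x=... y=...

pitch radius r_p = m·N/2 = 1.895·40/2 = 37.900000
base radius r_b = r_p·cos α = 37.900000·cos 14.752° = 36.650704
roll angle φ = 1.194° = 0.02083923 rad
x = r_b·(cos φ + φ·sin φ) = 36.650704·(0.99978287 + 0.02083923·0.02083772) = 36.658662
y = r_b·(sin φ − φ·cos φ) = 36.650704·(0.02083772 − 0.02083923·0.99978287) = 0.000111

x=36.658662 y=0.000111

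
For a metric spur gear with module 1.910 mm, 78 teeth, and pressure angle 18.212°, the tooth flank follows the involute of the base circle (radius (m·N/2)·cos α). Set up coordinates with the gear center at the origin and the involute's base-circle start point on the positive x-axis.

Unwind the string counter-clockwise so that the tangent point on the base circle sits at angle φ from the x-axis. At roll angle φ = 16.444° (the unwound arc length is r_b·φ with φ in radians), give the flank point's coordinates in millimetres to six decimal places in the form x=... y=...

pitch radius r_p = m·N/2 = 1.910·78/2 = 74.490000
base radius r_b = r_p·cos α = 74.490000·cos 18.212° = 70.758544
roll angle φ = 16.444° = 0.28700194 rad
x = r_b·(cos φ + φ·sin φ) = 70.758544·(0.95909687 + 0.28700194·0.28307807) = 73.613002
y = r_b·(sin φ − φ·cos φ) = 70.758544·(0.28307807 − 0.28700194·0.95909687) = 0.553007

x=73.613002 y=0.553007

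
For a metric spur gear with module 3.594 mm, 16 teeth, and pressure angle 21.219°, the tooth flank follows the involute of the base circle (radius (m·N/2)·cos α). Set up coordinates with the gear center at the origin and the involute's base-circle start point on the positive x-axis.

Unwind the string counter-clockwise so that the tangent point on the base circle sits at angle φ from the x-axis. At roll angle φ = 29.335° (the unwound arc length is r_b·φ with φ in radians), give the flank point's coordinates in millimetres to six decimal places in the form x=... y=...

pitch radius r_p = m·N/2 = 3.594·16/2 = 28.752000
base radius r_b = r_p·cos α = 28.752000·cos 21.219° = 26.802725
roll angle φ = 29.335° = 0.51199234 rad
x = r_b·(cos φ + φ·sin φ) = 26.802725·(0.87177016 + 0.51199234·0.48991508) = 30.088817
y = r_b·(sin φ − φ·cos φ) = 26.802725·(0.48991508 − 0.51199234·0.87177016) = 1.167940

x=30.088817 y=1.167940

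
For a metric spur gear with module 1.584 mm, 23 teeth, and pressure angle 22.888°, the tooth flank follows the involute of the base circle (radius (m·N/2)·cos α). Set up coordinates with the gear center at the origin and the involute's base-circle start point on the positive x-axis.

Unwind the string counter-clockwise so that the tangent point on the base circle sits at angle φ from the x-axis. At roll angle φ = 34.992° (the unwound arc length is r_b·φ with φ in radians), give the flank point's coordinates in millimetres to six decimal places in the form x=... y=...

x=19.625642 y=1.227354

pitch radius r_p = m·N/2 = 1.584·23/2 = 18.216000
base radius r_b = r_p·cos α = 18.216000·cos 22.888° = 16.781798
roll angle φ = 34.992° = 0.61072561 rad
x = r_b·(cos φ + φ·sin φ) = 16.781798·(0.81923212 + 0.61072561·0.57346206) = 19.625642
y = r_b·(sin φ − φ·cos φ) = 16.781798·(0.57346206 − 0.61072561·0.81923212) = 1.227354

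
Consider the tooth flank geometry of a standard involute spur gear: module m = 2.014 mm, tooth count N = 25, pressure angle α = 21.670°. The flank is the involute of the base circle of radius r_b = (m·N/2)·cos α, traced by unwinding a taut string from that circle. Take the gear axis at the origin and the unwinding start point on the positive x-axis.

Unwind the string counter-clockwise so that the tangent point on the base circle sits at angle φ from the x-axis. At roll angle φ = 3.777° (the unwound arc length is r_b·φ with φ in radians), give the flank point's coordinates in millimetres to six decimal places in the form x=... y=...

x=23.446562 y=0.002233

pitch radius r_p = m·N/2 = 2.014·25/2 = 25.175000
base radius r_b = r_p·cos α = 25.175000·cos 21.670° = 23.395783
roll angle φ = 3.777° = 0.06592109 rad
x = r_b·(cos φ + φ·sin φ) = 23.395783·(0.99782799 + 0.06592109·0.06587335) = 23.446562
y = r_b·(sin φ − φ·cos φ) = 23.395783·(0.06587335 − 0.06592109·0.99782799) = 0.002233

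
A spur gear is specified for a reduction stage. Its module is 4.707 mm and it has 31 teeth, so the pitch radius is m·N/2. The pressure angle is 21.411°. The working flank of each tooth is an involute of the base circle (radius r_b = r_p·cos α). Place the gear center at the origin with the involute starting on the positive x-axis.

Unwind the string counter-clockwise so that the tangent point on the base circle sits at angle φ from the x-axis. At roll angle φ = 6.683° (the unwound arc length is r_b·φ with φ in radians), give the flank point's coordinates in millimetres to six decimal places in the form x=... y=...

pitch radius r_p = m·N/2 = 4.707·31/2 = 72.958500
base radius r_b = r_p·cos α = 72.958500·cos 21.411° = 67.923324
roll angle φ = 6.683° = 0.11664035 rad
x = r_b·(cos φ + φ·sin φ) = 67.923324·(0.99320522 + 0.11664035·0.11637605) = 68.383801
y = r_b·(sin φ − φ·cos φ) = 67.923324·(0.11637605 − 0.11664035·0.99320522) = 0.035880

x=68.383801 y=0.035880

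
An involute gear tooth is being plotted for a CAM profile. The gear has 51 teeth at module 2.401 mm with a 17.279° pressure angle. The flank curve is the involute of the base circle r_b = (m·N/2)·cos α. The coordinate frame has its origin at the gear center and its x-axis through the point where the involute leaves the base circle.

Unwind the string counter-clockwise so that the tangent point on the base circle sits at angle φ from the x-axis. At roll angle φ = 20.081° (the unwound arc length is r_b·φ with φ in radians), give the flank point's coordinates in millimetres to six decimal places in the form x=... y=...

x=61.943502 y=0.828704

pitch radius r_p = m·N/2 = 2.401·51/2 = 61.225500
base radius r_b = r_p·cos α = 61.225500·cos 17.279° = 58.462377
roll angle φ = 20.081° = 0.35047957 rad
x = r_b·(cos φ + φ·sin φ) = 58.462377·(0.93920816 + 0.35047957·0.34334826) = 61.943502
y = r_b·(sin φ − φ·cos φ) = 58.462377·(0.34334826 − 0.35047957·0.93920816) = 0.828704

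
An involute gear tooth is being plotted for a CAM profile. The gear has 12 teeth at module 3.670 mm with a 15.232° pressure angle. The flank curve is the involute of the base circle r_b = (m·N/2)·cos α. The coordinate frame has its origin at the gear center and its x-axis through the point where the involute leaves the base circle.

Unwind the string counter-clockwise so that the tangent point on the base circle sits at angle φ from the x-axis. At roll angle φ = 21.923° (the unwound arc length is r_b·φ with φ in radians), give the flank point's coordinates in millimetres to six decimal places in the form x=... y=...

x=22.745259 y=0.390954

pitch radius r_p = m·N/2 = 3.670·12/2 = 22.020000
base radius r_b = r_p·cos α = 22.020000·cos 15.232° = 21.246435
roll angle φ = 21.923° = 0.38262853 rad
x = r_b·(cos φ + φ·sin φ) = 21.246435·(0.92768645 + 0.38262853·0.37336021) = 22.745259
y = r_b·(sin φ − φ·cos φ) = 21.246435·(0.37336021 − 0.38262853·0.92768645) = 0.390954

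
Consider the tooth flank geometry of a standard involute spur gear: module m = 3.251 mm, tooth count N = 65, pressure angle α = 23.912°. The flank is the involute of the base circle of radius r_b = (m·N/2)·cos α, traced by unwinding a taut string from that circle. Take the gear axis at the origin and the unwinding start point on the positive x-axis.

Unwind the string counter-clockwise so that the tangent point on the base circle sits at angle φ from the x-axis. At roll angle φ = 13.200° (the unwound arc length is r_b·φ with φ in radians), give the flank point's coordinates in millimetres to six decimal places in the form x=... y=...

x=99.118207 y=0.391609

pitch radius r_p = m·N/2 = 3.251·65/2 = 105.657500
base radius r_b = r_p·cos α = 105.657500·cos 23.912° = 96.588820
roll angle φ = 13.200° = 0.23038346 rad
x = r_b·(cos φ + φ·sin φ) = 96.588820·(0.97357890 + 0.23038346·0.22835087) = 99.118207
y = r_b·(sin φ − φ·cos φ) = 96.588820·(0.22835087 − 0.23038346·0.97357890) = 0.391609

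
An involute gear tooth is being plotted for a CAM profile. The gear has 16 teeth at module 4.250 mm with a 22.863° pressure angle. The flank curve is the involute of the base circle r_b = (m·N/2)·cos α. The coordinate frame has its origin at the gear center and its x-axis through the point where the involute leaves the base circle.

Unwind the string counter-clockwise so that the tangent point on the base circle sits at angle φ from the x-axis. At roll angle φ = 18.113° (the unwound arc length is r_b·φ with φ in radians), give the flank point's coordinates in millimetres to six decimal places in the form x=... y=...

pitch radius r_p = m·N/2 = 4.250·16/2 = 34.000000
base radius r_b = r_p·cos α = 34.000000·cos 22.863° = 31.328841
roll angle φ = 18.113° = 0.31613149 rad
x = r_b·(cos φ + φ·sin φ) = 31.328841·(0.95044522 + 0.31613149·0.31089209) = 32.855433
y = r_b·(sin φ − φ·cos φ) = 31.328841·(0.31089209 − 0.31613149·0.95044522) = 0.326648

x=32.855433 y=0.326648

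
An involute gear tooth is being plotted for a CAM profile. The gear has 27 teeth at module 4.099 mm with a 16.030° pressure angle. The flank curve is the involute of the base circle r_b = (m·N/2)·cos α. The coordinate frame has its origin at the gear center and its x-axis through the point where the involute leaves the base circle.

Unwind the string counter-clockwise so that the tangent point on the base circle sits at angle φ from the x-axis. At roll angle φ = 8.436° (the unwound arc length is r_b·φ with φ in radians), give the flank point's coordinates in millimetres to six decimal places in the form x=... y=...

pitch radius r_p = m·N/2 = 4.099·27/2 = 55.336500
base radius r_b = r_p·cos α = 55.336500·cos 16.030° = 53.184864
roll angle φ = 8.436° = 0.14723598 rad
x = r_b·(cos φ + φ·sin φ) = 53.184864·(0.98918035 + 0.14723598·0.14670458) = 53.758226
y = r_b·(sin φ − φ·cos φ) = 53.184864·(0.14670458 − 0.14723598·0.98918035) = 0.056463

x=53.758226 y=0.056463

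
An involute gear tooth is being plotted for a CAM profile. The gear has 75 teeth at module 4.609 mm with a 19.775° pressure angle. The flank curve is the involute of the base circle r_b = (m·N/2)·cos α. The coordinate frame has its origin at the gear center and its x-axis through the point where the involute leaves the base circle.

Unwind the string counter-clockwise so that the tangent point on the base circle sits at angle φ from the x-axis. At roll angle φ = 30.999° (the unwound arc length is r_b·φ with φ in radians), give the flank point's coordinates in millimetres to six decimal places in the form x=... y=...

pitch radius r_p = m·N/2 = 4.609·75/2 = 172.837500
base radius r_b = r_p·cos α = 172.837500·cos 19.775° = 162.645010
roll angle φ = 30.999° = 0.54103461 rad
x = r_b·(cos φ + φ·sin φ) = 162.645010·(0.85717629 + 0.54103461·0.51502311) = 184.735719
y = r_b·(sin φ − φ·cos φ) = 162.645010·(0.51502311 − 0.54103461·0.85717629) = 8.337357

x=184.735719 y=8.337357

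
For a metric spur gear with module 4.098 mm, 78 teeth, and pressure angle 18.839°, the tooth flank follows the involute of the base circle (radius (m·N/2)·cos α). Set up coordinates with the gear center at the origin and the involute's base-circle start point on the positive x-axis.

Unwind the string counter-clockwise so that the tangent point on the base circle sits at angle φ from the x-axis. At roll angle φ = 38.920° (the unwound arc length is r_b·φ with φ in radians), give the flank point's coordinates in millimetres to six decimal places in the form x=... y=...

x=182.234231 y=15.086237

pitch radius r_p = m·N/2 = 4.098·78/2 = 159.822000
base radius r_b = r_p·cos α = 159.822000·cos 18.839° = 151.260285
roll angle φ = 38.920° = 0.67928214 rad
x = r_b·(cos φ + φ·sin φ) = 151.260285·(0.77802390 + 0.67928214·0.62823468) = 182.234231
y = r_b·(sin φ − φ·cos φ) = 151.260285·(0.62823468 − 0.67928214·0.77802390) = 15.086237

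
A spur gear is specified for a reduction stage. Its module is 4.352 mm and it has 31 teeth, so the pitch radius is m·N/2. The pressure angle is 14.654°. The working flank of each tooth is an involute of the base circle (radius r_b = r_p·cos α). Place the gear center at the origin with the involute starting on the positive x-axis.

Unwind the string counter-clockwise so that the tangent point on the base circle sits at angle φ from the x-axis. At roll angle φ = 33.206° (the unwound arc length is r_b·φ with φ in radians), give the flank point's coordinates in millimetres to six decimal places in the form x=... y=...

pitch radius r_p = m·N/2 = 4.352·31/2 = 67.456000
base radius r_b = r_p·cos α = 67.456000·cos 14.654° = 65.261735
roll angle φ = 33.206° = 0.57955403 rad
x = r_b·(cos φ + φ·sin φ) = 65.261735·(0.83670697 + 0.57955403·0.54765085) = 75.318583
y = r_b·(sin φ − φ·cos φ) = 65.261735·(0.54765085 − 0.57955403·0.83670697) = 4.094126

x=75.318583 y=4.094126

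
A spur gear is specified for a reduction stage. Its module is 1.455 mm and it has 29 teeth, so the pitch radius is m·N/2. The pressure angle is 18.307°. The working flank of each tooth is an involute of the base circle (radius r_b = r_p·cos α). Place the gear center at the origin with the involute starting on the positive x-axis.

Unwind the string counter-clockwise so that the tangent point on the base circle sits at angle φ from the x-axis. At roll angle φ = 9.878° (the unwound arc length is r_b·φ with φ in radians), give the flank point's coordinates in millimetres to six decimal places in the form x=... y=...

x=20.325158 y=0.034112

pitch radius r_p = m·N/2 = 1.455·29/2 = 21.097500
base radius r_b = r_p·cos α = 21.097500·cos 18.307° = 20.029695
roll angle φ = 9.878° = 0.17240362 rad
x = r_b·(cos φ + φ·sin φ) = 20.029695·(0.98517527 + 0.17240362·0.17155083) = 20.325158
y = r_b·(sin φ − φ·cos φ) = 20.029695·(0.17155083 − 0.17240362·0.98517527) = 0.034112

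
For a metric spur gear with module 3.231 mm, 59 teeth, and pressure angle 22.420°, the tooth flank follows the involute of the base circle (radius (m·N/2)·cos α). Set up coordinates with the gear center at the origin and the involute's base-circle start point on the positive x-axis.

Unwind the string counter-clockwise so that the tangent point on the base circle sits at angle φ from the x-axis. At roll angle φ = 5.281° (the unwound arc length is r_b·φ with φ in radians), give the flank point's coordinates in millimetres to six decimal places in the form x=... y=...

x=88.483432 y=0.022978

pitch radius r_p = m·N/2 = 3.231·59/2 = 95.314500
base radius r_b = r_p·cos α = 95.314500·cos 22.420° = 88.109959
roll angle φ = 5.281° = 0.09217084 rad
x = r_b·(cos φ + φ·sin φ) = 88.109959·(0.99575527 + 0.09217084·0.09204039) = 88.483432
y = r_b·(sin φ − φ·cos φ) = 88.109959·(0.09204039 − 0.09217084·0.99575527) = 0.022978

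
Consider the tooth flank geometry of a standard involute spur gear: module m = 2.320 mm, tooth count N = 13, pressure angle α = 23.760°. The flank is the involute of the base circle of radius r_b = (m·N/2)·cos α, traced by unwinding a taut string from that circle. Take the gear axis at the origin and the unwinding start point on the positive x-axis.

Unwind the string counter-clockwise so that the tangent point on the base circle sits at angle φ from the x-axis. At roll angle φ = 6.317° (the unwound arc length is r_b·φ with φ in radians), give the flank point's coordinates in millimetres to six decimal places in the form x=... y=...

pitch radius r_p = m·N/2 = 2.320·13/2 = 15.080000
base radius r_b = r_p·cos α = 15.080000·cos 23.760° = 13.801837
roll angle φ = 6.317° = 0.11025245 rad
x = r_b·(cos φ + φ·sin φ) = 13.801837·(0.99392835 + 0.11025245·0.11002922) = 13.885467
y = r_b·(sin φ − φ·cos φ) = 13.801837·(0.11002922 − 0.11025245·0.99392835) = 0.006158

x=13.885467 y=0.006158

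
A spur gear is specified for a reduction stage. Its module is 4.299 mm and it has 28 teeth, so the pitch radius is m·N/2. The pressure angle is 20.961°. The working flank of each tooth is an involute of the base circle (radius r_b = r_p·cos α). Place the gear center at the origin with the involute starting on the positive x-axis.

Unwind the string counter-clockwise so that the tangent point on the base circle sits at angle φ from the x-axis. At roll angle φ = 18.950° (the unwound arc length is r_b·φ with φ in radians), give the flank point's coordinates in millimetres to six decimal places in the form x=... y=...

x=59.193583 y=0.670411

pitch radius r_p = m·N/2 = 4.299·28/2 = 60.186000
base radius r_b = r_p·cos α = 60.186000·cos 20.961° = 56.203140
roll angle φ = 18.950° = 0.33073989 rad
x = r_b·(cos φ + φ·sin φ) = 56.203140·(0.94580233 + 0.33073989·0.32474291) = 59.193583
y = r_b·(sin φ − φ·cos φ) = 56.203140·(0.32474291 − 0.33073989·0.94580233) = 0.670411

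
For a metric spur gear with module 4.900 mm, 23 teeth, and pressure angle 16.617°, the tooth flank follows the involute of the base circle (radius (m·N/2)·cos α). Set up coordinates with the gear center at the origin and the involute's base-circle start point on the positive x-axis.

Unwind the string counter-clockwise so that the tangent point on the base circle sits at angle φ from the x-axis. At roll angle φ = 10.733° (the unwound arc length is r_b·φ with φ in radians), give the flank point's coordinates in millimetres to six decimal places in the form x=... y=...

x=54.935805 y=0.117901

pitch radius r_p = m·N/2 = 4.900·23/2 = 56.350000
base radius r_b = r_p·cos α = 56.350000·cos 16.617° = 53.996698
roll angle φ = 10.733° = 0.18732619 rad
x = r_b·(cos φ + φ·sin φ) = 53.996698·(0.98250570 + 0.18732619·0.18623253) = 54.935805
y = r_b·(sin φ − φ·cos φ) = 53.996698·(0.18623253 − 0.18732619·0.98250570) = 0.117901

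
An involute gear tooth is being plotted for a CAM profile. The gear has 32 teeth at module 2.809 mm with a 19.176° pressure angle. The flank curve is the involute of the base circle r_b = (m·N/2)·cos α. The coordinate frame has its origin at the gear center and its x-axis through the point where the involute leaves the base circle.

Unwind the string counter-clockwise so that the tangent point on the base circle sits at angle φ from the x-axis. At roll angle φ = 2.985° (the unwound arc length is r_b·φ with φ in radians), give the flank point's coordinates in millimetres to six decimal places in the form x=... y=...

x=42.507809 y=0.002000

pitch radius r_p = m·N/2 = 2.809·32/2 = 44.944000
base radius r_b = r_p·cos α = 44.944000·cos 19.176° = 42.450239
roll angle φ = 2.985° = 0.05209808 rad
x = r_b·(cos φ + φ·sin φ) = 42.450239·(0.99864320 + 0.05209808·0.05207451) = 42.507809
y = r_b·(sin φ − φ·cos φ) = 42.450239·(0.05207451 − 0.05209808·0.99864320) = 0.002000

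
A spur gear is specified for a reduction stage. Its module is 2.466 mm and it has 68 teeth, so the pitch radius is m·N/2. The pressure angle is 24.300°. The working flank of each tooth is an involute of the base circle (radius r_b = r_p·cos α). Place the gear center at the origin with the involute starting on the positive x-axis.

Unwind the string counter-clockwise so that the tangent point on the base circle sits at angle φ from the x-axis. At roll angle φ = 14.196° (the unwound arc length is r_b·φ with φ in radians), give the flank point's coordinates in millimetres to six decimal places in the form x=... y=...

pitch radius r_p = m·N/2 = 2.466·68/2 = 83.844000
base radius r_b = r_p·cos α = 83.844000·cos 24.300° = 76.415696
roll angle φ = 14.196° = 0.24776694 rad
x = r_b·(cos φ + φ·sin φ) = 76.415696·(0.96946247 + 0.24776694·0.24523971) = 78.725343
y = r_b·(sin φ − φ·cos φ) = 76.415696·(0.24523971 − 0.24776694·0.96946247) = 0.385055

x=78.725343 y=0.385055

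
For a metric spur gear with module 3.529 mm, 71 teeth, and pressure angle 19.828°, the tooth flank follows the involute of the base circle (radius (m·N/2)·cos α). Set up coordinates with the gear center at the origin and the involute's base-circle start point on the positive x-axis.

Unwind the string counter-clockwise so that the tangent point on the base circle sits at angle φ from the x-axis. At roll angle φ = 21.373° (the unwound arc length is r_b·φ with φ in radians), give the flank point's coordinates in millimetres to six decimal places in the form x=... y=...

pitch radius r_p = m·N/2 = 3.529·71/2 = 125.279500
base radius r_b = r_p·cos α = 125.279500·cos 19.828° = 117.852320
roll angle φ = 21.373° = 0.37302922 rad
x = r_b·(cos φ + φ·sin φ) = 117.852320·(0.93122766 + 0.37302922·0.36443799) = 125.768893
y = r_b·(sin φ − φ·cos φ) = 117.852320·(0.36443799 − 0.37302922·0.93122766) = 2.010898

x=125.768893 y=2.010898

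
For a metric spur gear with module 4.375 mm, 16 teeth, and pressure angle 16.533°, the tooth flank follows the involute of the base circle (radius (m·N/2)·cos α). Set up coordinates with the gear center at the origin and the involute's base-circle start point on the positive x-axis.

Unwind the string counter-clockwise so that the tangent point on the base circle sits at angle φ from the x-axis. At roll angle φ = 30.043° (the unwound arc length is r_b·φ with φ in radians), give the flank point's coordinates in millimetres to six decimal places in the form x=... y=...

pitch radius r_p = m·N/2 = 4.375·16/2 = 35.000000
base radius r_b = r_p·cos α = 35.000000·cos 16.533° = 33.552960
roll angle φ = 30.043° = 0.52434927 rad
x = r_b·(cos φ + φ·sin φ) = 33.552960·(0.86564991 + 0.52434927·0.50064980) = 37.853284
y = r_b·(sin φ − φ·cos φ) = 33.552960·(0.50064980 − 0.52434927·0.86564991) = 1.568497

x=37.853284 y=1.568497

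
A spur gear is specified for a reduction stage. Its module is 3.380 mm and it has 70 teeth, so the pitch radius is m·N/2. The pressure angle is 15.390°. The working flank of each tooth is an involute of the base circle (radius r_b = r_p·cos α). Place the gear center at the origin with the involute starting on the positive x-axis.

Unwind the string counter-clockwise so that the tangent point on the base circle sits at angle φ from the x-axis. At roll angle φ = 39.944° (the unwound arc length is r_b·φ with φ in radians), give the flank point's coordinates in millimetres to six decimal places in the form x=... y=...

pitch radius r_p = m·N/2 = 3.380·70/2 = 118.300000
base radius r_b = r_p·cos α = 118.300000·cos 15.390° = 114.057968
roll angle φ = 39.944° = 0.69715432 rad
x = r_b·(cos φ + φ·sin φ) = 114.057968·(0.76667233 + 0.69715432·0.64203858) = 138.497430
y = r_b·(sin φ − φ·cos φ) = 114.057968·(0.64203858 − 0.69715432·0.76667233) = 12.266896

x=138.497430 y=12.266896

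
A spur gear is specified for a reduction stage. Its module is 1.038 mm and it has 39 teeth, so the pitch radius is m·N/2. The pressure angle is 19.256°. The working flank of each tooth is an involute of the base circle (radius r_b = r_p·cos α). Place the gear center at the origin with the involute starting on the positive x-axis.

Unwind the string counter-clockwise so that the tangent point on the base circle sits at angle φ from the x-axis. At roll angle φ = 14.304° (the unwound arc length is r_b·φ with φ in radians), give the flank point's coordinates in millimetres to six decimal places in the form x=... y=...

x=19.694843 y=0.098493

pitch radius r_p = m·N/2 = 1.038·39/2 = 20.241000
base radius r_b = r_p·cos α = 20.241000·cos 19.256° = 19.108607
roll angle φ = 14.304° = 0.24965190 rad
x = r_b·(cos φ + φ·sin φ) = 19.108607·(0.96899849 + 0.24965190·0.24706666) = 19.694843
y = r_b·(sin φ − φ·cos φ) = 19.108607·(0.24706666 − 0.24965190·0.96899849) = 0.098493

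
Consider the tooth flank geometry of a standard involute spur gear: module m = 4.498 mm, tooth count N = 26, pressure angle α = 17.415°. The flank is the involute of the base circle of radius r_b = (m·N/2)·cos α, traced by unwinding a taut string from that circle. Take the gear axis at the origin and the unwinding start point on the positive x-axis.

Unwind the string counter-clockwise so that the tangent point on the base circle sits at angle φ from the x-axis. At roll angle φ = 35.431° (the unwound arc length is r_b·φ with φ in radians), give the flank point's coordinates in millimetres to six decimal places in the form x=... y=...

x=65.463115 y=4.232010

pitch radius r_p = m·N/2 = 4.498·26/2 = 58.474000
base radius r_b = r_p·cos α = 58.474000·cos 17.415° = 55.793669
roll angle φ = 35.431° = 0.61838761 rad
x = r_b·(cos φ + φ·sin φ) = 55.793669·(0.81481426 + 0.61838761·0.57972211) = 65.463115
y = r_b·(sin φ − φ·cos φ) = 55.793669·(0.57972211 − 0.61838761·0.81481426) = 4.232010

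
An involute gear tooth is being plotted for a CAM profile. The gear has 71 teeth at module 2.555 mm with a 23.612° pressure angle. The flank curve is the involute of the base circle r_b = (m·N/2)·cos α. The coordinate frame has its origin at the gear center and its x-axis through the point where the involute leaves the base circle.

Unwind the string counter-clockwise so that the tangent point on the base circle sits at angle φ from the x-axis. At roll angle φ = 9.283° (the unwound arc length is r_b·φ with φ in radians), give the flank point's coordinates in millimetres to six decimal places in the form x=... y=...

x=84.192443 y=0.117512

pitch radius r_p = m·N/2 = 2.555·71/2 = 90.702500
base radius r_b = r_p·cos α = 90.702500·cos 23.612° = 83.108783
roll angle φ = 9.283° = 0.16201891 rad
x = r_b·(cos φ + φ·sin φ) = 83.108783·(0.98690362 + 0.16201891·0.16131101) = 84.192443
y = r_b·(sin φ − φ·cos φ) = 83.108783·(0.16131101 − 0.16201891·0.98690362) = 0.117512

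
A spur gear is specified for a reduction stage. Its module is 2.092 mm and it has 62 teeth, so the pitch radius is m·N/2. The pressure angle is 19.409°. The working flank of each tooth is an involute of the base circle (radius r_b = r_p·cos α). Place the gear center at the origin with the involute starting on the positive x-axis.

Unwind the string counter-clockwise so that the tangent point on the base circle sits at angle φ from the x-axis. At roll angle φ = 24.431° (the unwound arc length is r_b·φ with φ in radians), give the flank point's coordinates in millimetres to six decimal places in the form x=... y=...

pitch radius r_p = m·N/2 = 2.092·62/2 = 64.852000
base radius r_b = r_p·cos α = 64.852000·cos 19.409° = 61.166491
roll angle φ = 24.431° = 0.42640139 rad
x = r_b·(cos φ + φ·sin φ) = 61.166491·(0.91046002 + 0.42640139·0.41359710) = 66.476868
y = r_b·(sin φ − φ·cos φ) = 61.166491·(0.41359710 − 0.42640139·0.91046002) = 1.552141

x=66.476868 y=1.552141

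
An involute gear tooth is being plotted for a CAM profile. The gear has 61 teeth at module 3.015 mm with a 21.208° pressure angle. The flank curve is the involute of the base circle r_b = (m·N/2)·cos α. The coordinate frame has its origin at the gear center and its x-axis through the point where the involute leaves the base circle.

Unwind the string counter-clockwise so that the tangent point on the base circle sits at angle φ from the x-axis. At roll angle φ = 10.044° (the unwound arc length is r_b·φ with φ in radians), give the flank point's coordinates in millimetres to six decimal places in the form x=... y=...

pitch radius r_p = m·N/2 = 3.015·61/2 = 91.957500
base radius r_b = r_p·cos α = 91.957500·cos 21.208° = 85.729522
roll angle φ = 10.044° = 0.17530087 rad
x = r_b·(cos φ + φ·sin φ) = 85.729522·(0.98467411 + 0.17530087·0.17440440) = 87.036670
y = r_b·(sin φ − φ·cos φ) = 85.729522·(0.17440440 − 0.17530087·0.98467411) = 0.153471

x=87.036670 y=0.153471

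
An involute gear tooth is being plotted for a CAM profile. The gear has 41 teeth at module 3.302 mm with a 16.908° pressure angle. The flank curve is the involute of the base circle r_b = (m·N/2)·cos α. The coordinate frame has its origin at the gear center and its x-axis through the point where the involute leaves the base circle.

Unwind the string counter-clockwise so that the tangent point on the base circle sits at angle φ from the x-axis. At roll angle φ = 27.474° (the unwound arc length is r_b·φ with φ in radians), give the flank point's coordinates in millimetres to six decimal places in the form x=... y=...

pitch radius r_p = m·N/2 = 3.302·41/2 = 67.691000
base radius r_b = r_p·cos α = 67.691000·cos 16.908° = 64.764920
roll angle φ = 27.474° = 0.47951176 rad
x = r_b·(cos φ + φ·sin φ) = 64.764920·(0.88722028 + 0.47951176·0.46134605) = 71.788102
y = r_b·(sin φ − φ·cos φ) = 64.764920·(0.46134605 − 0.47951176·0.88722028) = 2.325935

x=71.788102 y=2.325935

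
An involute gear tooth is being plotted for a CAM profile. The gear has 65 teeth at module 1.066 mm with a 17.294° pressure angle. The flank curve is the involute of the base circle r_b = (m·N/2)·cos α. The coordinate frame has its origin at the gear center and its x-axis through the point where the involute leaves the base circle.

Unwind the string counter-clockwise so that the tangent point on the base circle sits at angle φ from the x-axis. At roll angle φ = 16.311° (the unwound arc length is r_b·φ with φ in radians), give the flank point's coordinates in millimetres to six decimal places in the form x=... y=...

x=34.392134 y=0.252335

pitch radius r_p = m·N/2 = 1.066·65/2 = 34.645000
base radius r_b = r_p·cos α = 34.645000·cos 17.294° = 33.078767
roll angle φ = 16.311° = 0.28468065 rad
x = r_b·(cos φ + φ·sin φ) = 33.078767·(0.95975139 + 0.28468065·0.28085097) = 34.392134
y = r_b·(sin φ − φ·cos φ) = 33.078767·(0.28085097 − 0.28468065·0.95975139) = 0.252335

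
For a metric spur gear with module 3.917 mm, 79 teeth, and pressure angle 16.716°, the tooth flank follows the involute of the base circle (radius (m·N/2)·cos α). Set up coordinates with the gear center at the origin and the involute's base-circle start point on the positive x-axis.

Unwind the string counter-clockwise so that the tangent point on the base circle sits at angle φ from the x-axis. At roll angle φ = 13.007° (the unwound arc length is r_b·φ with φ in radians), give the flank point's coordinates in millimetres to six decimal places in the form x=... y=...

x=151.952629 y=0.574912

pitch radius r_p = m·N/2 = 3.917·79/2 = 154.721500
base radius r_b = r_p·cos α = 154.721500·cos 16.716° = 148.183312
roll angle φ = 13.007° = 0.22701498 rad
x = r_b·(cos φ + φ·sin φ) = 148.183312·(0.97434257 + 0.22701498·0.22507009) = 151.952629
y = r_b·(sin φ − φ·cos φ) = 148.183312·(0.22507009 − 0.22701498·0.97434257) = 0.574912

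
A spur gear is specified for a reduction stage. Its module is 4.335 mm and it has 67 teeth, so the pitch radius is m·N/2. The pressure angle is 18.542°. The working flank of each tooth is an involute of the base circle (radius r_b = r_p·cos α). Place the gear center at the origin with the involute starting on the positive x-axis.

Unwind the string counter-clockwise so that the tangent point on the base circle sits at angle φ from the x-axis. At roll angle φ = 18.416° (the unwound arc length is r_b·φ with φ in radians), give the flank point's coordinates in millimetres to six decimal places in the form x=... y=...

pitch radius r_p = m·N/2 = 4.335·67/2 = 145.222500
base radius r_b = r_p·cos α = 145.222500·cos 18.542° = 137.684117
roll angle φ = 18.416° = 0.32141984 rad
x = r_b·(cos φ + φ·sin φ) = 137.684117·(0.94878783 + 0.32141984·0.31591400) = 144.613601
y = r_b·(sin φ − φ·cos φ) = 137.684117·(0.31591400 − 0.32141984·0.94878783) = 1.508298

x=144.613601 y=1.508298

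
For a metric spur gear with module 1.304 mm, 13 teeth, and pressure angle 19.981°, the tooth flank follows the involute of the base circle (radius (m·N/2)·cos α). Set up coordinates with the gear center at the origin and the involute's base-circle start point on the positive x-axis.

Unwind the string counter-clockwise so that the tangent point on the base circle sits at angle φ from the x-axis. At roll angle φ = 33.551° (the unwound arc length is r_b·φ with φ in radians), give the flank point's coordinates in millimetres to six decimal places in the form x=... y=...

x=9.216660 y=0.515099

pitch radius r_p = m·N/2 = 1.304·13/2 = 8.476000
base radius r_b = r_p·cos α = 8.476000·cos 19.981° = 7.965796
roll angle φ = 33.551° = 0.58557542 rad
x = r_b·(cos φ + φ·sin φ) = 7.965796·(0.83339420 + 0.58557542·0.55267902) = 9.216660
y = r_b·(sin φ − φ·cos φ) = 7.965796·(0.55267902 − 0.58557542·0.83339420) = 0.515099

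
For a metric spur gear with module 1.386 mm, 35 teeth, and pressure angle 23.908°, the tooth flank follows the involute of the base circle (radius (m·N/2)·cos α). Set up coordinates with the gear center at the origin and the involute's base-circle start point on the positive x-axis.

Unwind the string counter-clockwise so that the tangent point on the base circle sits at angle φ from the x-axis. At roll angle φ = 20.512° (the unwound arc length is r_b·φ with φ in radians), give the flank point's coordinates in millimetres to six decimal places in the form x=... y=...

pitch radius r_p = m·N/2 = 1.386·35/2 = 24.255000
base radius r_b = r_p·cos α = 24.255000·cos 23.908° = 22.173857
roll angle φ = 20.512° = 0.35800194 rad
x = r_b·(cos φ + φ·sin φ) = 22.173857·(0.93659882 + 0.35800194·0.35040355) = 23.549612
y = r_b·(sin φ − φ·cos φ) = 22.173857·(0.35040355 − 0.35800194·0.93659882) = 0.334811

x=23.549612 y=0.334811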